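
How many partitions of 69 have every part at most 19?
p(69, parts ≤ 19) = 2510840

Use the recurrence p(n, m) = p(n, m−1) + p(n−m, m): either the largest part is < m (count p(n, m−1)) or the largest part is exactly m (remove one copy of m, count p(n−m, m)). With p(0, ·) = 1 this gives p(69, parts ≤ 19) = 2510840. (By conjugating Young diagrams, this also counts partitions of 69 into at most 19 parts.)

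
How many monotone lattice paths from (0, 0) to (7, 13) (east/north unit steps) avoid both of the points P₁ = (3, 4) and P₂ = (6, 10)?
Number of paths = 32223

Inclusion–exclusion. Total paths: C(20, 7) = 77520. Through P₁: C(7, 3)·C(13, 4) = 25025. Through P₂: C(16, 6)·C(4, 1) = 32032. Since P₁ is strictly southwest of P₂, a monotone path through both must visit P₁ then P₂; paths through both = C(7, 3)·C(9, 3)·C(4, 1) = 11760. Avoid both = 77520 − 25025 − 32032 + 11760 = 32223.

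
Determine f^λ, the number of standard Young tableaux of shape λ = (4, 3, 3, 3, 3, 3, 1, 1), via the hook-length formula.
# SYT of shape (4, 3, 3, 3, 3, 3, 1, 1) = 31744440

Hook-length formula: f^λ = n! / Π hook(c), product over all cells c of the Young diagram. For λ = (4, 3, 3, 3, 3, 3, 1, 1), n = 21 boxes. Hook lengths by row (left-to-right, top-to-bottom): [11, 8, 7, 1]; [9, 6, 5]; [8, 5, 4]; [7, 4, 3]; [6, 3, 2]; [5, 2, 1]; [2]; [1]. Product of hooks = 1609445376000. So f^λ = 21! / 1609445376000 = 51090942171709440000 / 1609445376000 = 31744440.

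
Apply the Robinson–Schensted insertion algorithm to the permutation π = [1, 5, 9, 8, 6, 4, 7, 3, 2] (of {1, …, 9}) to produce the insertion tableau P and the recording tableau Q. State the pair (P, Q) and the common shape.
P = [1, 2, 6, 7] / [3] / [4] / [5] / [8] / [9];  Q = [1, 2, 3, 7] / [4] / [5] / [6] / [8] / [9];  common shape = (4, 1, 1, 1, 1, 1)

Row-insert the values π_1, π_2, … into P one at a time, bumping the leftmost entry strictly greater than the inserted value down to the next row. The recording tableau Q records, in position (i, j), the step at which that cell was added to P.
  Insert 1 (step 1): P = [1];  Q = [1]
  Insert 5 (step 2): P = [1, 5];  Q = [1, 2]
  Insert 9 (step 3): P = [1, 5, 9];  Q = [1, 2, 3]
  Insert 8 (step 4): P = [1, 5, 8] / [9];  Q = [1, 2, 3] / [4]
  Insert 6 (step 5): P = [1, 5, 6] / [8] / [9];  Q = [1, 2, 3] / [4] / [5]
  Insert 4 (step 6): P = [1, 4, 6] / [5] / [8] / [9];  Q = [1, 2, 3] / [4] / [5] / [6]
  Insert 7 (step 7): P = [1, 4, 6, 7] / [5] / [8] / [9];  Q = [1, 2, 3, 7] / [4] / [5] / [6]
  Insert 3 (step 8): P = [1, 3, 6, 7] / [4] / [5] / [8] / [9];  Q = [1, 2, 3, 7] / [4] / [5] / [6] / [8]
  Insert 2 (step 9): P = [1, 2, 6, 7] / [3] / [4] / [5] / [8] / [9];  Q = [1, 2, 3, 7] / [4] / [5] / [6] / [8] / [9]
Final shape: (4, 1, 1, 1, 1, 1).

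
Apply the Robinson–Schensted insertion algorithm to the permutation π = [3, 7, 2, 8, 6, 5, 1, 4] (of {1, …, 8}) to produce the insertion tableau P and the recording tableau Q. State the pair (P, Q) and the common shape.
P = [1, 4, 8] / [2, 5] / [3, 6] / [7];  Q = [1, 2, 4] / [3, 5] / [6, 8] / [7];  common shape = (3, 2, 2, 1)

Row-insert the values π_1, π_2, … into P one at a time, bumping the leftmost entry strictly greater than the inserted value down to the next row. The recording tableau Q records, in position (i, j), the step at which that cell was added to P.
  Insert 3 (step 1): P = [3];  Q = [1]
  Insert 7 (step 2): P = [3, 7];  Q = [1, 2]
  Insert 2 (step 3): P = [2, 7] / [3];  Q = [1, 2] / [3]
  Insert 8 (step 4): P = [2, 7, 8] / [3];  Q = [1, 2, 4] / [3]
  Insert 6 (step 5): P = [2, 6, 8] / [3, 7];  Q = [1, 2, 4] / [3, 5]
  Insert 5 (step 6): P = [2, 5, 8] / [3, 6] / [7];  Q = [1, 2, 4] / [3, 5] / [6]
  Insert 1 (step 7): P = [1, 5, 8] / [2, 6] / [3] / [7];  Q = [1, 2, 4] / [3, 5] / [6] / [7]
  Insert 4 (step 8): P = [1, 4, 8] / [2, 5] / [3, 6] / [7];  Q = [1, 2, 4] / [3, 5] / [6, 8] / [7]
Final shape: (3, 2, 2, 1).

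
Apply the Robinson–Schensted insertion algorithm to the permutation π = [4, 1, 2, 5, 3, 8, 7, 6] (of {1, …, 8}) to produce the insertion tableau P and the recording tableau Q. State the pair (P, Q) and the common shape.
P = [1, 2, 3, 6] / [4, 5, 7] / [8];  Q = [1, 3, 4, 6] / [2, 5, 7] / [8];  common shape = (4, 3, 1)

Row-insert the values π_1, π_2, … into P one at a time, bumping the leftmost entry strictly greater than the inserted value down to the next row. The recording tableau Q records, in position (i, j), the step at which that cell was added to P.
  Insert 4 (step 1): P = [4];  Q = [1]
  Insert 1 (step 2): P = [1] / [4];  Q = [1] / [2]
  Insert 2 (step 3): P = [1, 2] / [4];  Q = [1, 3] / [2]
  Insert 5 (step 4): P = [1, 2, 5] / [4];  Q = [1, 3, 4] / [2]
  Insert 3 (step 5): P = [1, 2, 3] / [4, 5];  Q = [1, 3, 4] / [2, 5]
  Insert 8 (step 6): P = [1, 2, 3, 8] / [4, 5];  Q = [1, 3, 4, 6] / [2, 5]
  Insert 7 (step 7): P = [1, 2, 3, 7] / [4, 5, 8];  Q = [1, 3, 4, 6] / [2, 5, 7]
  Insert 6 (step 8): P = [1, 2, 3, 6] / [4, 5, 7] / [8];  Q = [1, 3, 4, 6] / [2, 5, 7] / [8]
Final shape: (4, 3, 1).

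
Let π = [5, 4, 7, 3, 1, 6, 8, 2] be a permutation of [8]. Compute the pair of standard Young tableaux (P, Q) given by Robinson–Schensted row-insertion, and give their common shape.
P = [1, 2, 8] / [3, 6] / [4, 7] / [5];  Q = [1, 3, 7] / [2, 6] / [4, 8] / [5];  common shape = (3, 2, 2, 1)

Row-insert the values π_1, π_2, … into P one at a time, bumping the leftmost entry strictly greater than the inserted value down to the next row. The recording tableau Q records, in position (i, j), the step at which that cell was added to P.
  Insert 5 (step 1): P = [5];  Q = [1]
  Insert 4 (step 2): P = [4] / [5];  Q = [1] / [2]
  Insert 7 (step 3): P = [4, 7] / [5];  Q = [1, 3] / [2]
  Insert 3 (step 4): P = [3, 7] / [4] / [5];  Q = [1, 3] / [2] / [4]
  Insert 1 (step 5): P = [1, 7] / [3] / [4] / [5];  Q = [1, 3] / [2] / [4] / [5]
  Insert 6 (step 6): P = [1, 6] / [3, 7] / [4] / [5];  Q = [1, 3] / [2, 6] / [4] / [5]
  Insert 8 (step 7): P = [1, 6, 8] / [3, 7] / [4] / [5];  Q = [1, 3, 7] / [2, 6] / [4] / [5]
  Insert 2 (step 8): P = [1, 2, 8] / [3, 6] / [4, 7] / [5];  Q = [1, 3, 7] / [2, 6] / [4, 8] / [5]
Final shape: (3, 2, 2, 1).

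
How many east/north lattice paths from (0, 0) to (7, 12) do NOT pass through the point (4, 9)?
Number of paths = 36088

Total paths from (0, 0) to (7, 12): C(19, 7) = 50388. Paths through (4, 9): (paths (0, 0) → (4, 9)) × (paths (4, 9) → (7, 12)) = C(13, 4) · C(6, 3) = 715 · 20 = 14300. Avoidance count = 50388 − 14300 = 36088.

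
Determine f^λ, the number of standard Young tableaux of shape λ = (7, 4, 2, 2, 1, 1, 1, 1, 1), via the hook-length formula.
# SYT of shape (7, 4, 2, 2, 1, 1, 1, 1, 1) = 67721472

Hook-length formula: f^λ = n! / Π hook(c), product over all cells c of the Young diagram. For λ = (7, 4, 2, 2, 1, 1, 1, 1, 1), n = 20 boxes. Hook lengths by row (left-to-right, top-to-bottom): [15, 9, 6, 5, 3, 2, 1]; [11, 5, 2, 1]; [8, 2]; [7, 1]; [5]; [4]; [3]; [2]; [1]. Product of hooks = 35925120000. So f^λ = 20! / 35925120000 = 2432902008176640000 / 35925120000 = 67721472.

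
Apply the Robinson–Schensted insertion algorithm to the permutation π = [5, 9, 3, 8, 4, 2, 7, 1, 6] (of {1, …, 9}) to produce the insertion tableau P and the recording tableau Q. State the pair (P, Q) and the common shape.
P = [1, 4, 6] / [2, 7] / [3, 8] / [5] / [9];  Q = [1, 2, 7] / [3, 4] / [5, 9] / [6] / [8];  common shape = (3, 2, 2, 1, 1)

Row-insert the values π_1, π_2, … into P one at a time, bumping the leftmost entry strictly greater than the inserted value down to the next row. The recording tableau Q records, in position (i, j), the step at which that cell was added to P.
  Insert 5 (step 1): P = [5];  Q = [1]
  Insert 9 (step 2): P = [5, 9];  Q = [1, 2]
  Insert 3 (step 3): P = [3, 9] / [5];  Q = [1, 2] / [3]
  Insert 8 (step 4): P = [3, 8] / [5, 9];  Q = [1, 2] / [3, 4]
  Insert 4 (step 5): P = [3, 4] / [5, 8] / [9];  Q = [1, 2] / [3, 4] / [5]
  Insert 2 (step 6): P = [2, 4] / [3, 8] / [5] / [9];  Q = [1, 2] / [3, 4] / [5] / [6]
  Insert 7 (step 7): P = [2, 4, 7] / [3, 8] / [5] / [9];  Q = [1, 2, 7] / [3, 4] / [5] / [6]
  Insert 1 (step 8): P = [1, 4, 7] / [2, 8] / [3] / [5] / [9];  Q = [1, 2, 7] / [3, 4] / [5] / [6] / [8]
  Insert 6 (step 9): P = [1, 4, 6] / [2, 7] / [3, 8] / [5] / [9];  Q = [1, 2, 7] / [3, 4] / [5, 9] / [6] / [8]
Final shape: (3, 2, 2, 1, 1).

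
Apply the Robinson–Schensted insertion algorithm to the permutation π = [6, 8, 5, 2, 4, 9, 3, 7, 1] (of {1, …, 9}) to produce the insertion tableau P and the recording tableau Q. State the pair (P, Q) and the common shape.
P = [1, 3, 7] / [2, 8, 9] / [4] / [5] / [6];  Q = [1, 2, 6] / [3, 5, 8] / [4] / [7] / [9];  common shape = (3, 3, 1, 1, 1)

Row-insert the values π_1, π_2, … into P one at a time, bumping the leftmost entry strictly greater than the inserted value down to the next row. The recording tableau Q records, in position (i, j), the step at which that cell was added to P.
  Insert 6 (step 1): P = [6];  Q = [1]
  Insert 8 (step 2): P = [6, 8];  Q = [1, 2]
  Insert 5 (step 3): P = [5, 8] / [6];  Q = [1, 2] / [3]
  Insert 2 (step 4): P = [2, 8] / [5] / [6];  Q = [1, 2] / [3] / [4]
  Insert 4 (step 5): P = [2, 4] / [5, 8] / [6];  Q = [1, 2] / [3, 5] / [4]
  Insert 9 (step 6): P = [2, 4, 9] / [5, 8] / [6];  Q = [1, 2, 6] / [3, 5] / [4]
  Insert 3 (step 7): P = [2, 3, 9] / [4, 8] / [5] / [6];  Q = [1, 2, 6] / [3, 5] / [4] / [7]
  Insert 7 (step 8): P = [2, 3, 7] / [4, 8, 9] / [5] / [6];  Q = [1, 2, 6] / [3, 5, 8] / [4] / [7]
  Insert 1 (step 9): P = [1, 3, 7] / [2, 8, 9] / [4] / [5] / [6];  Q = [1, 2, 6] / [3, 5, 8] / [4] / [7] / [9]
Final shape: (3, 3, 1, 1, 1).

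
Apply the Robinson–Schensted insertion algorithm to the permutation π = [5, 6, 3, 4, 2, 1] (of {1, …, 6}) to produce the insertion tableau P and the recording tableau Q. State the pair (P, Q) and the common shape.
P = [1, 4] / [2, 6] / [3] / [5];  Q = [1, 2] / [3, 4] / [5] / [6];  common shape = (2, 2, 1, 1)

Row-insert the values π_1, π_2, … into P one at a time, bumping the leftmost entry strictly greater than the inserted value down to the next row. The recording tableau Q records, in position (i, j), the step at which that cell was added to P.
  Insert 5 (step 1): P = [5];  Q = [1]
  Insert 6 (step 2): P = [5, 6];  Q = [1, 2]
  Insert 3 (step 3): P = [3, 6] / [5];  Q = [1, 2] / [3]
  Insert 4 (step 4): P = [3, 4] / [5, 6];  Q = [1, 2] / [3, 4]
  Insert 2 (step 5): P = [2, 4] / [3, 6] / [5];  Q = [1, 2] / [3, 4] / [5]
  Insert 1 (step 6): P = [1, 4] / [2, 6] / [3] / [5];  Q = [1, 2] / [3, 4] / [5] / [6]
Final shape: (2, 2, 1, 1).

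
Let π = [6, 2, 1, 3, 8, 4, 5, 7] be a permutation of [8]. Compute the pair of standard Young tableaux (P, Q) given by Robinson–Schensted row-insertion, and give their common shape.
P = [1, 3, 4, 5, 7] / [2, 8] / [6];  Q = [1, 4, 5, 7, 8] / [2, 6] / [3];  common shape = (5, 2, 1)

Row-insert the values π_1, π_2, … into P one at a time, bumping the leftmost entry strictly greater than the inserted value down to the next row. The recording tableau Q records, in position (i, j), the step at which that cell was added to P.
  Insert 6 (step 1): P = [6];  Q = [1]
  Insert 2 (step 2): P = [2] / [6];  Q = [1] / [2]
  Insert 1 (step 3): P = [1] / [2] / [6];  Q = [1] / [2] / [3]
  Insert 3 (step 4): P = [1, 3] / [2] / [6];  Q = [1, 4] / [2] / [3]
  Insert 8 (step 5): P = [1, 3, 8] / [2] / [6];  Q = [1, 4, 5] / [2] / [3]
  Insert 4 (step 6): P = [1, 3, 4] / [2, 8] / [6];  Q = [1, 4, 5] / [2, 6] / [3]
  Insert 5 (step 7): P = [1, 3, 4, 5] / [2, 8] / [6];  Q = [1, 4, 5, 7] / [2, 6] / [3]
  Insert 7 (step 8): P = [1, 3, 4, 5, 7] / [2, 8] / [6];  Q = [1, 4, 5, 7, 8] / [2, 6] / [3]
Final shape: (5, 2, 1).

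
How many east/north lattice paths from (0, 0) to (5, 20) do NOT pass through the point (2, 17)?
Number of paths = 49710

Total paths from (0, 0) to (5, 20): C(25, 5) = 53130. Paths through (2, 17): (paths (0, 0) → (2, 17)) × (paths (2, 17) → (5, 20)) = C(19, 2) · C(6, 3) = 171 · 20 = 3420. Avoidance count = 53130 − 3420 = 49710.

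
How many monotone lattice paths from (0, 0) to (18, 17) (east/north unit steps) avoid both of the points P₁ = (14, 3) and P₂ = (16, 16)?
Number of paths = 2732459880

Inclusion–exclusion. Total paths: C(35, 18) = 4537567650. Through P₁: C(17, 14)·C(18, 4) = 2080800. Through P₂: C(32, 16)·C(3, 2) = 1803241170. Since P₁ is strictly southwest of P₂, a monotone path through both must visit P₁ then P₂; paths through both = C(17, 14)·C(15, 2)·C(3, 2) = 214200. Avoid both = 4537567650 − 2080800 − 1803241170 + 214200 = 2732459880.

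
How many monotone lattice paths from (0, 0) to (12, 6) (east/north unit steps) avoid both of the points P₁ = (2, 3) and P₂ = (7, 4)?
Number of paths = 10034

Inclusion–exclusion. Total paths: C(18, 12) = 18564. Through P₁: C(5, 2)·C(13, 10) = 2860. Through P₂: C(11, 7)·C(7, 5) = 6930. Since P₁ is strictly southwest of P₂, a monotone path through both must visit P₁ then P₂; paths through both = C(5, 2)·C(6, 5)·C(7, 5) = 1260. Avoid both = 18564 − 2860 − 6930 + 1260 = 10034.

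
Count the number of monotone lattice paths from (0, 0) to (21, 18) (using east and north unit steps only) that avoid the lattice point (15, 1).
Number of paths = 62357528838

Total paths from (0, 0) to (21, 18): C(39, 21) = 62359143990. Paths through (15, 1): (paths (0, 0) → (15, 1)) × (paths (15, 1) → (21, 18)) = C(16, 15) · C(23, 6) = 16 · 100947 = 1615152. Avoidance count = 62359143990 − 1615152 = 62357528838.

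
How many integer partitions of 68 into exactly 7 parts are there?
p(68, 7 parts) = 47527

Partitions of n into exactly k parts are in bijection with partitions of n − k into at most k parts (subtract 1 from each part). So p(68, exactly 7) = p(61, parts ≤ 7). Computing via the recurrence p(m, j) = p(m, j−1) + p(m−j, j) gives 47527.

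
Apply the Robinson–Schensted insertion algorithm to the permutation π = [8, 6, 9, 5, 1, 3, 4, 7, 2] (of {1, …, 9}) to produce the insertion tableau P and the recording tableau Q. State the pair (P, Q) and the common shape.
P = [1, 2, 4, 7] / [3, 9] / [5] / [6] / [8];  Q = [1, 3, 7, 8] / [2, 6] / [4] / [5] / [9];  common shape = (4, 2, 1, 1, 1)

Row-insert the values π_1, π_2, … into P one at a time, bumping the leftmost entry strictly greater than the inserted value down to the next row. The recording tableau Q records, in position (i, j), the step at which that cell was added to P.
  Insert 8 (step 1): P = [8];  Q = [1]
  Insert 6 (step 2): P = [6] / [8];  Q = [1] / [2]
  Insert 9 (step 3): P = [6, 9] / [8];  Q = [1, 3] / [2]
  Insert 5 (step 4): P = [5, 9] / [6] / [8];  Q = [1, 3] / [2] / [4]
  Insert 1 (step 5): P = [1, 9] / [5] / [6] / [8];  Q = [1, 3] / [2] / [4] / [5]
  Insert 3 (step 6): P = [1, 3] / [5, 9] / [6] / [8];  Q = [1, 3] / [2, 6] / [4] / [5]
  Insert 4 (step 7): P = [1, 3, 4] / [5, 9] / [6] / [8];  Q = [1, 3, 7] / [2, 6] / [4] / [5]
  Insert 7 (step 8): P = [1, 3, 4, 7] / [5, 9] / [6] / [8];  Q = [1, 3, 7, 8] / [2, 6] / [4] / [5]
  Insert 2 (step 9): P = [1, 2, 4, 7] / [3, 9] / [5] / [6] / [8];  Q = [1, 3, 7, 8] / [2, 6] / [4] / [5] / [9]
Final shape: (4, 2, 1, 1, 1).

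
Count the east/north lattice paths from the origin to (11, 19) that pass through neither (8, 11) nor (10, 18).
Number of paths = 21351954

Inclusion–exclusion. Total paths: C(30, 11) = 54627300. Through P₁: C(19, 8)·C(11, 3) = 12471030. Through P₂: C(28, 10)·C(2, 1) = 26246220. Since P₁ is strictly southwest of P₂, a monotone path through both must visit P₁ then P₂; paths through both = C(19, 8)·C(9, 2)·C(2, 1) = 5441904. Avoid both = 54627300 − 12471030 − 26246220 + 5441904 = 21351954.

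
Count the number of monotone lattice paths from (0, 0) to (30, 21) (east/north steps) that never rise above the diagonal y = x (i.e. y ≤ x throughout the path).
Number of paths = 36921502679600

By the reflection principle (André's argument), the number of monotone paths to (30, 21) with n ≤ m that never go above y = x is C(51, 30) − C(51, 31) = 114456658306760 − 77535155627160 = 36921502679600.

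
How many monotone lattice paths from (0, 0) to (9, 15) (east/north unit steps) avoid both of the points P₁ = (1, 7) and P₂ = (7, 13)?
Number of paths = 783776

Inclusion–exclusion. Total paths: C(24, 9) = 1307504. Through P₁: C(8, 1)·C(16, 8) = 102960. Through P₂: C(20, 7)·C(4, 2) = 465120. Since P₁ is strictly southwest of P₂, a monotone path through both must visit P₁ then P₂; paths through both = C(8, 1)·C(12, 6)·C(4, 2) = 44352. Avoid both = 1307504 − 102960 − 465120 + 44352 = 783776.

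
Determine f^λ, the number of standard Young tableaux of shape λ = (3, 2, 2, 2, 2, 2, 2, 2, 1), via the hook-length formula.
# SYT of shape (3, 2, 2, 2, 2, 2, 2, 2, 1) = 70720

Hook-length formula: f^λ = n! / Π hook(c), product over all cells c of the Young diagram. For λ = (3, 2, 2, 2, 2, 2, 2, 2, 1), n = 18 boxes. Hook lengths by row (left-to-right, top-to-bottom): [11, 9, 1]; [9, 7]; [8, 6]; [7, 5]; [6, 4]; [5, 3]; [4, 2]; [3, 1]; [1]. Product of hooks = 90531302400. So f^λ = 18! / 90531302400 = 6402373705728000 / 90531302400 = 70720.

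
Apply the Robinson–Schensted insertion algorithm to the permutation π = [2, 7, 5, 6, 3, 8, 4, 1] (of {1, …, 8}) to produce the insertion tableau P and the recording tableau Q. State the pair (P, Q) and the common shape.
P = [1, 3, 4, 8] / [2, 6] / [5] / [7];  Q = [1, 2, 4, 6] / [3, 7] / [5] / [8];  common shape = (4, 2, 1, 1)

Row-insert the values π_1, π_2, … into P one at a time, bumping the leftmost entry strictly greater than the inserted value down to the next row. The recording tableau Q records, in position (i, j), the step at which that cell was added to P.
  Insert 2 (step 1): P = [2];  Q = [1]
  Insert 7 (step 2): P = [2, 7];  Q = [1, 2]
  Insert 5 (step 3): P = [2, 5] / [7];  Q = [1, 2] / [3]
  Insert 6 (step 4): P = [2, 5, 6] / [7];  Q = [1, 2, 4] / [3]
  Insert 3 (step 5): P = [2, 3, 6] / [5] / [7];  Q = [1, 2, 4] / [3] / [5]
  Insert 8 (step 6): P = [2, 3, 6, 8] / [5] / [7];  Q = [1, 2, 4, 6] / [3] / [5]
  Insert 4 (step 7): P = [2, 3, 4, 8] / [5, 6] / [7];  Q = [1, 2, 4, 6] / [3, 7] / [5]
  Insert 1 (step 8): P = [1, 3, 4, 8] / [2, 6] / [5] / [7];  Q = [1, 2, 4, 6] / [3, 7] / [5] / [8]
Final shape: (4, 2, 1, 1).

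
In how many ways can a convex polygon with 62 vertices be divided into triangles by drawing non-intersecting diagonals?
C_60 = 1583850964596120042686772779038896

These polygon triangulations are counted by the Catalan number C_n = (1/(n + 1)) · C(2n, n). For n = 60: C_60 = (1/61) · C(120, 60) = 96614908840363322603893139521372656/61 = 1583850964596120042686772779038896.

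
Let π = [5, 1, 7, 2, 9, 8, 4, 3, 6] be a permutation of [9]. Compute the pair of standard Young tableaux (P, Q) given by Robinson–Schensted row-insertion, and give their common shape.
P = [1, 2, 3, 6] / [4, 7, 8] / [5] / [9];  Q = [1, 3, 5, 9] / [2, 4, 6] / [7] / [8];  common shape = (4, 3, 1, 1)

Row-insert the values π_1, π_2, … into P one at a time, bumping the leftmost entry strictly greater than the inserted value down to the next row. The recording tableau Q records, in position (i, j), the step at which that cell was added to P.
  Insert 5 (step 1): P = [5];  Q = [1]
  Insert 1 (step 2): P = [1] / [5];  Q = [1] / [2]
  Insert 7 (step 3): P = [1, 7] / [5];  Q = [1, 3] / [2]
  Insert 2 (step 4): P = [1, 2] / [5, 7];  Q = [1, 3] / [2, 4]
  Insert 9 (step 5): P = [1, 2, 9] / [5, 7];  Q = [1, 3, 5] / [2, 4]
  Insert 8 (step 6): P = [1, 2, 8] / [5, 7, 9];  Q = [1, 3, 5] / [2, 4, 6]
  Insert 4 (step 7): P = [1, 2, 4] / [5, 7, 8] / [9];  Q = [1, 3, 5] / [2, 4, 6] / [7]
  Insert 3 (step 8): P = [1, 2, 3] / [4, 7, 8] / [5] / [9];  Q = [1, 3, 5] / [2, 4, 6] / [7] / [8]
  Insert 6 (step 9): P = [1, 2, 3, 6] / [4, 7, 8] / [5] / [9];  Q = [1, 3, 5, 9] / [2, 4, 6] / [7] / [8]
Final shape: (4, 3, 1, 1).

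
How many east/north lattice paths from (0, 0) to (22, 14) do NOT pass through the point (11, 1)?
Number of paths = 3766343472

Total paths from (0, 0) to (22, 14): C(36, 22) = 3796297200. Paths through (11, 1): (paths (0, 0) → (11, 1)) × (paths (11, 1) → (22, 14)) = C(12, 11) · C(24, 11) = 12 · 2496144 = 29953728. Avoidance count = 3796297200 − 29953728 = 3766343472.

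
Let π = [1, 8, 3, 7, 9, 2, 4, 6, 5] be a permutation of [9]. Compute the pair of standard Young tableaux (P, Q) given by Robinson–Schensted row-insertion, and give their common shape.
P = [1, 2, 4, 5] / [3, 6, 9] / [7] / [8];  Q = [1, 2, 4, 5] / [3, 7, 8] / [6] / [9];  common shape = (4, 3, 1, 1)

Row-insert the values π_1, π_2, … into P one at a time, bumping the leftmost entry strictly greater than the inserted value down to the next row. The recording tableau Q records, in position (i, j), the step at which that cell was added to P.
  Insert 1 (step 1): P = [1];  Q = [1]
  Insert 8 (step 2): P = [1, 8];  Q = [1, 2]
  Insert 3 (step 3): P = [1, 3] / [8];  Q = [1, 2] / [3]
  Insert 7 (step 4): P = [1, 3, 7] / [8];  Q = [1, 2, 4] / [3]
  Insert 9 (step 5): P = [1, 3, 7, 9] / [8];  Q = [1, 2, 4, 5] / [3]
  Insert 2 (step 6): P = [1, 2, 7, 9] / [3] / [8];  Q = [1, 2, 4, 5] / [3] / [6]
  Insert 4 (step 7): P = [1, 2, 4, 9] / [3, 7] / [8];  Q = [1, 2, 4, 5] / [3, 7] / [6]
  Insert 6 (step 8): P = [1, 2, 4, 6] / [3, 7, 9] / [8];  Q = [1, 2, 4, 5] / [3, 7, 8] / [6]
  Insert 5 (step 9): P = [1, 2, 4, 5] / [3, 6, 9] / [7] / [8];  Q = [1, 2, 4, 5] / [3, 7, 8] / [6] / [9]
Final shape: (4, 3, 1, 1).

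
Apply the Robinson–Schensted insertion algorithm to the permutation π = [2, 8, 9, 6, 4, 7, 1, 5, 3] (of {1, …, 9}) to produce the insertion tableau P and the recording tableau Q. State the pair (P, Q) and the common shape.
P = [1, 3, 5] / [2, 4] / [6, 7] / [8, 9];  Q = [1, 2, 3] / [4, 6] / [5, 8] / [7, 9];  common shape = (3, 2, 2, 2)

Row-insert the values π_1, π_2, … into P one at a time, bumping the leftmost entry strictly greater than the inserted value down to the next row. The recording tableau Q records, in position (i, j), the step at which that cell was added to P.
  Insert 2 (step 1): P = [2];  Q = [1]
  Insert 8 (step 2): P = [2, 8];  Q = [1, 2]
  Insert 9 (step 3): P = [2, 8, 9];  Q = [1, 2, 3]
  Insert 6 (step 4): P = [2, 6, 9] / [8];  Q = [1, 2, 3] / [4]
  Insert 4 (step 5): P = [2, 4, 9] / [6] / [8];  Q = [1, 2, 3] / [4] / [5]
  Insert 7 (step 6): P = [2, 4, 7] / [6, 9] / [8];  Q = [1, 2, 3] / [4, 6] / [5]
  Insert 1 (step 7): P = [1, 4, 7] / [2, 9] / [6] / [8];  Q = [1, 2, 3] / [4, 6] / [5] / [7]
  Insert 5 (step 8): P = [1, 4, 5] / [2, 7] / [6, 9] / [8];  Q = [1, 2, 3] / [4, 6] / [5, 8] / [7]
  Insert 3 (step 9): P = [1, 3, 5] / [2, 4] / [6, 7] / [8, 9];  Q = [1, 2, 3] / [4, 6] / [5, 8] / [7, 9]
Final shape: (3, 2, 2, 2).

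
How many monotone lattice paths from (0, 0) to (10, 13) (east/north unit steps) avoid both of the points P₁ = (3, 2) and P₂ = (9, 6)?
Number of paths = 802586

Inclusion–exclusion. Total paths: C(23, 10) = 1144066. Through P₁: C(5, 3)·C(18, 7) = 318240. Through P₂: C(15, 9)·C(8, 1) = 40040. Since P₁ is strictly southwest of P₂, a monotone path through both must visit P₁ then P₂; paths through both = C(5, 3)·C(10, 6)·C(8, 1) = 16800. Avoid both = 1144066 − 318240 − 40040 + 16800 = 802586.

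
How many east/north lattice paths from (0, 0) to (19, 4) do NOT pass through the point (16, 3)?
Number of paths = 4979

Total paths from (0, 0) to (19, 4): C(23, 19) = 8855. Paths through (16, 3): (paths (0, 0) → (16, 3)) × (paths (16, 3) → (19, 4)) = C(19, 16) · C(4, 3) = 969 · 4 = 3876. Avoidance count = 8855 − 3876 = 4979.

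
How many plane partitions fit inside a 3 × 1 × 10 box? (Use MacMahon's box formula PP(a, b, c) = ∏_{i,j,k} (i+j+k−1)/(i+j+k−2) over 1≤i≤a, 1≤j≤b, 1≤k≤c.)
PP(3, 1, 10) = 286

Evaluate the triple product over i = 1..3, j = 1..1, k = 1..10. The factors are (2/1) · (3/2) · (4/3) · (5/4) · (6/5) · (7/6) · (8/7) · (9/8) · … (30 factors total). The numerators and denominators telescope so the product is an integer; carrying out the multiplication exactly gives PP(3, 1, 10) = 286.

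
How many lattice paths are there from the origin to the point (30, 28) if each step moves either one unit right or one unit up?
Number of paths = 29065024282889672

A monotone lattice path from (0, 0) to (30, 28) consists of 30 east steps and 28 north steps in some order, so it is determined by which 30 of the 58 steps are east. The count is C(58, 30) = 29065024282889672.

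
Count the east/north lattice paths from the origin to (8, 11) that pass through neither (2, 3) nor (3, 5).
Number of paths = 33540

Inclusion–exclusion. Total paths: C(19, 8) = 75582. Through P₁: C(5, 2)·C(14, 6) = 30030. Through P₂: C(8, 3)·C(11, 5) = 25872. Since P₁ is strictly southwest of P₂, a monotone path through both must visit P₁ then P₂; paths through both = C(5, 2)·C(3, 1)·C(11, 5) = 13860. Avoid both = 75582 − 30030 − 25872 + 13860 = 33540.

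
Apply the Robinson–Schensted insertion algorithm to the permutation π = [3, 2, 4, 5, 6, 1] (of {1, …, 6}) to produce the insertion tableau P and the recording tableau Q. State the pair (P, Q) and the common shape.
P = [1, 4, 5, 6] / [2] / [3];  Q = [1, 3, 4, 5] / [2] / [6];  common shape = (4, 1, 1)

Row-insert the values π_1, π_2, … into P one at a time, bumping the leftmost entry strictly greater than the inserted value down to the next row. The recording tableau Q records, in position (i, j), the step at which that cell was added to P.
  Insert 3 (step 1): P = [3];  Q = [1]
  Insert 2 (step 2): P = [2] / [3];  Q = [1] / [2]
  Insert 4 (step 3): P = [2, 4] / [3];  Q = [1, 3] / [2]
  Insert 5 (step 4): P = [2, 4, 5] / [3];  Q = [1, 3, 4] / [2]
  Insert 6 (step 5): P = [2, 4, 5, 6] / [3];  Q = [1, 3, 4, 5] / [2]
  Insert 1 (step 6): P = [1, 4, 5, 6] / [2] / [3];  Q = [1, 3, 4, 5] / [2] / [6]
Final shape: (4, 1, 1).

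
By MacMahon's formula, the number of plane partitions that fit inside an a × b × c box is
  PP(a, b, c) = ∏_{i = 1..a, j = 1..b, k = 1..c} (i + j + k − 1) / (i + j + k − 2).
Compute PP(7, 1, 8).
PP(7, 1, 8) = 6435

Evaluate the triple product over i = 1..7, j = 1..1, k = 1..8. The factors are (2/1) · (3/2) · (4/3) · (5/4) · (6/5) · (7/6) · (8/7) · (9/8) · … (56 factors total). The numerators and denominators telescope so the product is an integer; carrying out the multiplication exactly gives PP(7, 1, 8) = 6435.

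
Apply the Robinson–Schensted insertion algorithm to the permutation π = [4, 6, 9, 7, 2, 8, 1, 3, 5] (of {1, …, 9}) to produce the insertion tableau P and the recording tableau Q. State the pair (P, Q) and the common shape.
P = [1, 3, 5, 8] / [2, 6, 7] / [4] / [9];  Q = [1, 2, 3, 6] / [4, 8, 9] / [5] / [7];  common shape = (4, 3, 1, 1)

Row-insert the values π_1, π_2, … into P one at a time, bumping the leftmost entry strictly greater than the inserted value down to the next row. The recording tableau Q records, in position (i, j), the step at which that cell was added to P.
  Insert 4 (step 1): P = [4];  Q = [1]
  Insert 6 (step 2): P = [4, 6];  Q = [1, 2]
  Insert 9 (step 3): P = [4, 6, 9];  Q = [1, 2, 3]
  Insert 7 (step 4): P = [4, 6, 7] / [9];  Q = [1, 2, 3] / [4]
  Insert 2 (step 5): P = [2, 6, 7] / [4] / [9];  Q = [1, 2, 3] / [4] / [5]
  Insert 8 (step 6): P = [2, 6, 7, 8] / [4] / [9];  Q = [1, 2, 3, 6] / [4] / [5]
  Insert 1 (step 7): P = [1, 6, 7, 8] / [2] / [4] / [9];  Q = [1, 2, 3, 6] / [4] / [5] / [7]
  Insert 3 (step 8): P = [1, 3, 7, 8] / [2, 6] / [4] / [9];  Q = [1, 2, 3, 6] / [4, 8] / [5] / [7]
  Insert 5 (step 9): P = [1, 3, 5, 8] / [2, 6, 7] / [4] / [9];  Q = [1, 2, 3, 6] / [4, 8, 9] / [5] / [7]
Final shape: (4, 3, 1, 1).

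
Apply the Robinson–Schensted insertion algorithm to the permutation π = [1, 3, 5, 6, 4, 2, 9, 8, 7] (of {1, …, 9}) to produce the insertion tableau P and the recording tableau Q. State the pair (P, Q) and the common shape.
P = [1, 2, 4, 6, 7] / [3, 8] / [5, 9];  Q = [1, 2, 3, 4, 7] / [5, 8] / [6, 9];  common shape = (5, 2, 2)

Row-insert the values π_1, π_2, … into P one at a time, bumping the leftmost entry strictly greater than the inserted value down to the next row. The recording tableau Q records, in position (i, j), the step at which that cell was added to P.
  Insert 1 (step 1): P = [1];  Q = [1]
  Insert 3 (step 2): P = [1, 3];  Q = [1, 2]
  Insert 5 (step 3): P = [1, 3, 5];  Q = [1, 2, 3]
  Insert 6 (step 4): P = [1, 3, 5, 6];  Q = [1, 2, 3, 4]
  Insert 4 (step 5): P = [1, 3, 4, 6] / [5];  Q = [1, 2, 3, 4] / [5]
  Insert 2 (step 6): P = [1, 2, 4, 6] / [3] / [5];  Q = [1, 2, 3, 4] / [5] / [6]
  Insert 9 (step 7): P = [1, 2, 4, 6, 9] / [3] / [5];  Q = [1, 2, 3, 4, 7] / [5] / [6]
  Insert 8 (step 8): P = [1, 2, 4, 6, 8] / [3, 9] / [5];  Q = [1, 2, 3, 4, 7] / [5, 8] / [6]
  Insert 7 (step 9): P = [1, 2, 4, 6, 7] / [3, 8] / [5, 9];  Q = [1, 2, 3, 4, 7] / [5, 8] / [6, 9]
Final shape: (5, 2, 2).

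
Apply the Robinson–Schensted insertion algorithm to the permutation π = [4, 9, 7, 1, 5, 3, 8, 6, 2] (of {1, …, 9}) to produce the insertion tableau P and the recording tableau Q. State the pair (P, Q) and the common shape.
P = [1, 2, 6] / [3, 5, 8] / [4] / [7] / [9];  Q = [1, 2, 7] / [3, 5, 8] / [4] / [6] / [9];  common shape = (3, 3, 1, 1, 1)

Row-insert the values π_1, π_2, … into P one at a time, bumping the leftmost entry strictly greater than the inserted value down to the next row. The recording tableau Q records, in position (i, j), the step at which that cell was added to P.
  Insert 4 (step 1): P = [4];  Q = [1]
  Insert 9 (step 2): P = [4, 9];  Q = [1, 2]
  Insert 7 (step 3): P = [4, 7] / [9];  Q = [1, 2] / [3]
  Insert 1 (step 4): P = [1, 7] / [4] / [9];  Q = [1, 2] / [3] / [4]
  Insert 5 (step 5): P = [1, 5] / [4, 7] / [9];  Q = [1, 2] / [3, 5] / [4]
  Insert 3 (step 6): P = [1, 3] / [4, 5] / [7] / [9];  Q = [1, 2] / [3, 5] / [4] / [6]
  Insert 8 (step 7): P = [1, 3, 8] / [4, 5] / [7] / [9];  Q = [1, 2, 7] / [3, 5] / [4] / [6]
  Insert 6 (step 8): P = [1, 3, 6] / [4, 5, 8] / [7] / [9];  Q = [1, 2, 7] / [3, 5, 8] / [4] / [6]
  Insert 2 (step 9): P = [1, 2, 6] / [3, 5, 8] / [4] / [7] / [9];  Q = [1, 2, 7] / [3, 5, 8] / [4] / [6] / [9]
Final shape: (3, 3, 1, 1, 1).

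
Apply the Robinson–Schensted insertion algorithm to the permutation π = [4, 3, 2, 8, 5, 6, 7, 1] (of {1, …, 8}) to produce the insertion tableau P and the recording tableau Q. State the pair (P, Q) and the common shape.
P = [1, 5, 6, 7] / [2, 8] / [3] / [4];  Q = [1, 4, 6, 7] / [2, 5] / [3] / [8];  common shape = (4, 2, 1, 1)

Row-insert the values π_1, π_2, … into P one at a time, bumping the leftmost entry strictly greater than the inserted value down to the next row. The recording tableau Q records, in position (i, j), the step at which that cell was added to P.
  Insert 4 (step 1): P = [4];  Q = [1]
  Insert 3 (step 2): P = [3] / [4];  Q = [1] / [2]
  Insert 2 (step 3): P = [2] / [3] / [4];  Q = [1] / [2] / [3]
  Insert 8 (step 4): P = [2, 8] / [3] / [4];  Q = [1, 4] / [2] / [3]
  Insert 5 (step 5): P = [2, 5] / [3, 8] / [4];  Q = [1, 4] / [2, 5] / [3]
  Insert 6 (step 6): P = [2, 5, 6] / [3, 8] / [4];  Q = [1, 4, 6] / [2, 5] / [3]
  Insert 7 (step 7): P = [2, 5, 6, 7] / [3, 8] / [4];  Q = [1, 4, 6, 7] / [2, 5] / [3]
  Insert 1 (step 8): P = [1, 5, 6, 7] / [2, 8] / [3] / [4];  Q = [1, 4, 6, 7] / [2, 5] / [3] / [8]
Final shape: (4, 2, 1, 1).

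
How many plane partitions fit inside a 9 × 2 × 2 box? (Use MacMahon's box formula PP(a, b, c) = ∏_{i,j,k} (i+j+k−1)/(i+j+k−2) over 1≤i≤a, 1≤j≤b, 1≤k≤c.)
PP(9, 2, 2) = 1210

Evaluate the triple product over i = 1..9, j = 1..2, k = 1..2. The factors are (2/1) · (3/2) · (3/2) · (4/3) · (3/2) · (4/3) · (4/3) · (5/4) · … (36 factors total). The numerators and denominators telescope so the product is an integer; carrying out the multiplication exactly gives PP(9, 2, 2) = 1210.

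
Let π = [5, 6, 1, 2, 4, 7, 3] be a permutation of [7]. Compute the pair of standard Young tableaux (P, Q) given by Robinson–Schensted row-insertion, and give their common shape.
P = [1, 2, 3, 7] / [4, 6] / [5];  Q = [1, 2, 5, 6] / [3, 4] / [7];  common shape = (4, 2, 1)

Row-insert the values π_1, π_2, … into P one at a time, bumping the leftmost entry strictly greater than the inserted value down to the next row. The recording tableau Q records, in position (i, j), the step at which that cell was added to P.
  Insert 5 (step 1): P = [5];  Q = [1]
  Insert 6 (step 2): P = [5, 6];  Q = [1, 2]
  Insert 1 (step 3): P = [1, 6] / [5];  Q = [1, 2] / [3]
  Insert 2 (step 4): P = [1, 2] / [5, 6];  Q = [1, 2] / [3, 4]
  Insert 4 (step 5): P = [1, 2, 4] / [5, 6];  Q = [1, 2, 5] / [3, 4]
  Insert 7 (step 6): P = [1, 2, 4, 7] / [5, 6];  Q = [1, 2, 5, 6] / [3, 4]
  Insert 3 (step 7): P = [1, 2, 3, 7] / [4, 6] / [5];  Q = [1, 2, 5, 6] / [3, 4] / [7]
Final shape: (4, 2, 1).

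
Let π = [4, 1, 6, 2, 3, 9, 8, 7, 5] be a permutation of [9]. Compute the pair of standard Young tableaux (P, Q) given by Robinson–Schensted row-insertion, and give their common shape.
P = [1, 2, 3, 5] / [4, 6, 7] / [8] / [9];  Q = [1, 3, 5, 6] / [2, 4, 7] / [8] / [9];  common shape = (4, 3, 1, 1)

Row-insert the values π_1, π_2, … into P one at a time, bumping the leftmost entry strictly greater than the inserted value down to the next row. The recording tableau Q records, in position (i, j), the step at which that cell was added to P.
  Insert 4 (step 1): P = [4];  Q = [1]
  Insert 1 (step 2): P = [1] / [4];  Q = [1] / [2]
  Insert 6 (step 3): P = [1, 6] / [4];  Q = [1, 3] / [2]
  Insert 2 (step 4): P = [1, 2] / [4, 6];  Q = [1, 3] / [2, 4]
  Insert 3 (step 5): P = [1, 2, 3] / [4, 6];  Q = [1, 3, 5] / [2, 4]
  Insert 9 (step 6): P = [1, 2, 3, 9] / [4, 6];  Q = [1, 3, 5, 6] / [2, 4]
  Insert 8 (step 7): P = [1, 2, 3, 8] / [4, 6, 9];  Q = [1, 3, 5, 6] / [2, 4, 7]
  Insert 7 (step 8): P = [1, 2, 3, 7] / [4, 6, 8] / [9];  Q = [1, 3, 5, 6] / [2, 4, 7] / [8]
  Insert 5 (step 9): P = [1, 2, 3, 5] / [4, 6, 7] / [8] / [9];  Q = [1, 3, 5, 6] / [2, 4, 7] / [8] / [9]
Final shape: (4, 3, 1, 1).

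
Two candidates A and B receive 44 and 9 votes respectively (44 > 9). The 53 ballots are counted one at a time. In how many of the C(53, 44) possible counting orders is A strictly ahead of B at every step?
Strict-lead orderings = 2926537250

Total orderings of the 53 votes with 44 for A: C(53, 44) = 4431613550. By the Bertrand ballot formula (Cycle Lemma / reflection principle), the number of orderings in which A is strictly ahead of B throughout is (p − q)/(p + q) · C(p + q, p) = (44 − 9)/(44 + 9) · 4431613550 = 2926537250.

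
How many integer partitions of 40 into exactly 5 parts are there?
p(40, 5 parts) = 1115

Partitions of n into exactly k parts are in bijection with partitions of n − k into at most k parts (subtract 1 from each part). So p(40, exactly 5) = p(35, parts ≤ 5). Computing via the recurrence p(m, j) = p(m, j−1) + p(m−j, j) gives 1115.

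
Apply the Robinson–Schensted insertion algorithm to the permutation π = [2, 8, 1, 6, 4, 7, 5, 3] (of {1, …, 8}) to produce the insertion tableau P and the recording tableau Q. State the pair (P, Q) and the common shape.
P = [1, 3, 5] / [2, 4, 7] / [6] / [8];  Q = [1, 2, 6] / [3, 4, 7] / [5] / [8];  common shape = (3, 3, 1, 1)

Row-insert the values π_1, π_2, … into P one at a time, bumping the leftmost entry strictly greater than the inserted value down to the next row. The recording tableau Q records, in position (i, j), the step at which that cell was added to P.
  Insert 2 (step 1): P = [2];  Q = [1]
  Insert 8 (step 2): P = [2, 8];  Q = [1, 2]
  Insert 1 (step 3): P = [1, 8] / [2];  Q = [1, 2] / [3]
  Insert 6 (step 4): P = [1, 6] / [2, 8];  Q = [1, 2] / [3, 4]
  Insert 4 (step 5): P = [1, 4] / [2, 6] / [8];  Q = [1, 2] / [3, 4] / [5]
  Insert 7 (step 6): P = [1, 4, 7] / [2, 6] / [8];  Q = [1, 2, 6] / [3, 4] / [5]
  Insert 5 (step 7): P = [1, 4, 5] / [2, 6, 7] / [8];  Q = [1, 2, 6] / [3, 4, 7] / [5]
  Insert 3 (step 8): P = [1, 3, 5] / [2, 4, 7] / [6] / [8];  Q = [1, 2, 6] / [3, 4, 7] / [5] / [8]
Final shape: (3, 3, 1, 1).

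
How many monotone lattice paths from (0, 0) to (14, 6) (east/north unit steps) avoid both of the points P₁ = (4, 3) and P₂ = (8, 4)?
Number of paths = 19790

Inclusion–exclusion. Total paths: C(20, 14) = 38760. Through P₁: C(7, 4)·C(13, 10) = 10010. Through P₂: C(12, 8)·C(8, 6) = 13860. Since P₁ is strictly southwest of P₂, a monotone path through both must visit P₁ then P₂; paths through both = C(7, 4)·C(5, 4)·C(8, 6) = 4900. Avoid both = 38760 − 10010 − 13860 + 4900 = 19790.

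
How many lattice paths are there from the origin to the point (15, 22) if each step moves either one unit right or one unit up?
Number of paths = 9364199760

A monotone lattice path from (0, 0) to (15, 22) consists of 15 east steps and 22 north steps in some order, so it is determined by which 15 of the 37 steps are east. The count is C(37, 15) = 9364199760.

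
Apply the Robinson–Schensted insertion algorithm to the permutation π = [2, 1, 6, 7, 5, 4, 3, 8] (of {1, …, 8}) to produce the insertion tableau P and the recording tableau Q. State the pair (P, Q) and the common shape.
P = [1, 3, 7, 8] / [2, 4] / [5] / [6];  Q = [1, 3, 4, 8] / [2, 5] / [6] / [7];  common shape = (4, 2, 1, 1)

Row-insert the values π_1, π_2, … into P one at a time, bumping the leftmost entry strictly greater than the inserted value down to the next row. The recording tableau Q records, in position (i, j), the step at which that cell was added to P.
  Insert 2 (step 1): P = [2];  Q = [1]
  Insert 1 (step 2): P = [1] / [2];  Q = [1] / [2]
  Insert 6 (step 3): P = [1, 6] / [2];  Q = [1, 3] / [2]
  Insert 7 (step 4): P = [1, 6, 7] / [2];  Q = [1, 3, 4] / [2]
  Insert 5 (step 5): P = [1, 5, 7] / [2, 6];  Q = [1, 3, 4] / [2, 5]
  Insert 4 (step 6): P = [1, 4, 7] / [2, 5] / [6];  Q = [1, 3, 4] / [2, 5] / [6]
  Insert 3 (step 7): P = [1, 3, 7] / [2, 4] / [5] / [6];  Q = [1, 3, 4] / [2, 5] / [6] / [7]
  Insert 8 (step 8): P = [1, 3, 7, 8] / [2, 4] / [5] / [6];  Q = [1, 3, 4, 8] / [2, 5] / [6] / [7]
Final shape: (4, 2, 1, 1).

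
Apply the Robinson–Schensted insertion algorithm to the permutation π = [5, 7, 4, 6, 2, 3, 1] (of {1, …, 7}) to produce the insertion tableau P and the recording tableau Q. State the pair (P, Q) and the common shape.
P = [1, 3] / [2, 6] / [4, 7] / [5];  Q = [1, 2] / [3, 4] / [5, 6] / [7];  common shape = (2, 2, 2, 1)

Row-insert the values π_1, π_2, … into P one at a time, bumping the leftmost entry strictly greater than the inserted value down to the next row. The recording tableau Q records, in position (i, j), the step at which that cell was added to P.
  Insert 5 (step 1): P = [5];  Q = [1]
  Insert 7 (step 2): P = [5, 7];  Q = [1, 2]
  Insert 4 (step 3): P = [4, 7] / [5];  Q = [1, 2] / [3]
  Insert 6 (step 4): P = [4, 6] / [5, 7];  Q = [1, 2] / [3, 4]
  Insert 2 (step 5): P = [2, 6] / [4, 7] / [5];  Q = [1, 2] / [3, 4] / [5]
  Insert 3 (step 6): P = [2, 3] / [4, 6] / [5, 7];  Q = [1, 2] / [3, 4] / [5, 6]
  Insert 1 (step 7): P = [1, 3] / [2, 6] / [4, 7] / [5];  Q = [1, 2] / [3, 4] / [5, 6] / [7]
Final shape: (2, 2, 2, 1).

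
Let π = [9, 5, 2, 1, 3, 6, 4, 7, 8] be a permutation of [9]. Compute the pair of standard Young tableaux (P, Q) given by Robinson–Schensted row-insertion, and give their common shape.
P = [1, 3, 4, 7, 8] / [2, 6] / [5] / [9];  Q = [1, 5, 6, 8, 9] / [2, 7] / [3] / [4];  common shape = (5, 2, 1, 1)

Row-insert the values π_1, π_2, … into P one at a time, bumping the leftmost entry strictly greater than the inserted value down to the next row. The recording tableau Q records, in position (i, j), the step at which that cell was added to P.
  Insert 9 (step 1): P = [9];  Q = [1]
  Insert 5 (step 2): P = [5] / [9];  Q = [1] / [2]
  Insert 2 (step 3): P = [2] / [5] / [9];  Q = [1] / [2] / [3]
  Insert 1 (step 4): P = [1] / [2] / [5] / [9];  Q = [1] / [2] / [3] / [4]
  Insert 3 (step 5): P = [1, 3] / [2] / [5] / [9];  Q = [1, 5] / [2] / [3] / [4]
  Insert 6 (step 6): P = [1, 3, 6] / [2] / [5] / [9];  Q = [1, 5, 6] / [2] / [3] / [4]
  Insert 4 (step 7): P = [1, 3, 4] / [2, 6] / [5] / [9];  Q = [1, 5, 6] / [2, 7] / [3] / [4]
  Insert 7 (step 8): P = [1, 3, 4, 7] / [2, 6] / [5] / [9];  Q = [1, 5, 6, 8] / [2, 7] / [3] / [4]
  Insert 8 (step 9): P = [1, 3, 4, 7, 8] / [2, 6] / [5] / [9];  Q = [1, 5, 6, 8, 9] / [2, 7] / [3] / [4]
Final shape: (5, 2, 1, 1).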